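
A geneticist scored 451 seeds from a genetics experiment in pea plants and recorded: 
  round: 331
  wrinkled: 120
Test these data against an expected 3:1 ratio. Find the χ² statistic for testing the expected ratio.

Under the 3:1 hypothesis (Σ ratio = 4, N = 451):
  round: 451 × 3/4 = 338.25
  wrinkled: 451 × 1/4 = 112.75
χ² = Σ (O − E)² / E
  round: (331 − 338.25)² / 338.25 = 0.1554
  wrinkled: (120 − 112.75)² / 112.75 = 0.4662
χ² = 0.1554 + 0.4662 = 0.6216 ≈ 0.622

0.622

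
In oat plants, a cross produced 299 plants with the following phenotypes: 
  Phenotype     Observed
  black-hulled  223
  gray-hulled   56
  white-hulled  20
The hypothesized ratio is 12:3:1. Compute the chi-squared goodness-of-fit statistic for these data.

0.099

Expected counts for N = 299 under a 12:3:1 ratio (total parts = 16):
  black-hulled: 299 × 12/16 = 224.25
  gray-hulled: 299 × 3/16 = 56.0625
  white-hulled: 299 × 1/16 = 18.6875
χ² = Σ (O − E)² / E
  black-hulled: (223 − 224.25)² / 224.25 = 0.0070
  gray-hulled: (56 − 56.0625)² / 56.0625 = 0.0001
  white-hulled: (20 − 18.6875)² / 18.6875 = 0.0922
χ² = 0.0070 + 0.0001 + 0.0922 = 0.0993 ≈ 0.099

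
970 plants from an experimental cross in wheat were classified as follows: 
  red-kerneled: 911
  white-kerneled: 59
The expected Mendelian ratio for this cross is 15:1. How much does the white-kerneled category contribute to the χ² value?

0.044

Total ratio parts = 16. Expected numbers out of 970:
  red-kerneled: 970 × 15/16 = 909.375
  white-kerneled: 970 × 1/16 = 60.625
Contribution of white-kerneled: (59 − 60.625)² / 60.625 = 0.0436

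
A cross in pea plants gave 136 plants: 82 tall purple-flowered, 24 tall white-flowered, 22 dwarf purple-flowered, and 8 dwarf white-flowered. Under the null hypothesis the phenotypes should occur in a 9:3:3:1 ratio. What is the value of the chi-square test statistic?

0.993

Total ratio parts = 16. Expected numbers out of 136:
  tall purple-flowered: 136 × 9/16 = 76.5
  tall white-flowered: 136 × 3/16 = 25.5
  dwarf purple-flowered: 136 × 3/16 = 25.5
  dwarf white-flowered: 136 × 1/16 = 8.5
χ² = Σ (O − E)² / E
  tall purple-flowered: (82 − 76.5)² / 76.5 = 0.3954
  tall white-flowered: (24 − 25.5)² / 25.5 = 0.0882
  dwarf purple-flowered: (22 − 25.5)² / 25.5 = 0.4804
  dwarf white-flowered: (8 − 8.5)² / 8.5 = 0.0294
χ² = 0.3954 + 0.0882 + 0.4804 + 0.0294 = 0.9934 ≈ 0.993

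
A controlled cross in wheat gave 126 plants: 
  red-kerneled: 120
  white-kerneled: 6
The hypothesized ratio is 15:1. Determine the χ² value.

Under the 15:1 hypothesis (Σ ratio = 16, N = 126):
  red-kerneled: 126 × 15/16 = 118.125
  white-kerneled: 126 × 1/16 = 7.875
χ² = Σ (O − E)² / E
  red-kerneled: (120 − 118.125)² / 118.125 = 0.0298
  white-kerneled: (6 − 7.875)² / 7.875 = 0.4464
χ² = 0.0298 + 0.4464 = 0.4762 ≈ 0.476

0.476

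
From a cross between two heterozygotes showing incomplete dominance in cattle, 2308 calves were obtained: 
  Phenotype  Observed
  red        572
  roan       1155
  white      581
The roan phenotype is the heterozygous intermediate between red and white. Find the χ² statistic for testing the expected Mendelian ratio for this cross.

0.072

With incomplete dominance, a heterozygote × heterozygote cross gives a 1:2:1 phenotypic ratio.
The 1:2:1 ratio has 4 parts, so with N = 2308 the expected counts are:
  red: 2308 × 1/4 = 577
  roan: 2308 × 2/4 = 1154
  white: 2308 × 1/4 = 577
χ² = Σ (O − E)² / E
  red: (572 − 577)² / 577 = 0.0433
  roan: (1155 − 1154)² / 1154 = 0.0009
  white: (581 − 577)² / 577 = 0.0277
χ² = 0.0433 + 0.0009 + 0.0277 = 0.0719 ≈ 0.072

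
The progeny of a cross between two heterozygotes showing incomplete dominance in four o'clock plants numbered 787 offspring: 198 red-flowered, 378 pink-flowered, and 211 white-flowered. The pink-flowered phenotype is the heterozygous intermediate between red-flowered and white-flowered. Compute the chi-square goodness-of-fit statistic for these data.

With incomplete dominance, a heterozygote × heterozygote cross gives a 1:2:1 phenotypic ratio.
Expected counts for N = 787 under a 1:2:1 ratio (total parts = 4):
  red-flowered: 787 × 1/4 = 196.75
  pink-flowered: 787 × 2/4 = 393.5
  white-flowered: 787 × 1/4 = 196.75
χ² = Σ (O − E)² / E
  red-flowered: (198 − 196.75)² / 196.75 = 0.0079
  pink-flowered: (378 − 393.5)² / 393.5 = 0.6105
  white-flowered: (211 − 196.75)² / 196.75 = 1.0321
χ² = 0.0079 + 0.6105 + 1.0321 = 1.6505 ≈ 1.651

1.651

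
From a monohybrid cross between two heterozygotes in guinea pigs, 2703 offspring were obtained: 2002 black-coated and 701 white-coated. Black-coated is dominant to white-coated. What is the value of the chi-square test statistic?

For a monohybrid cross between heterozygotes with complete dominance, the expected phenotypic ratio is 3:1.
Under the 3:1 hypothesis (Σ ratio = 4, N = 2703):
  black-coated: 2703 × 3/4 = 2027.25
  white-coated: 2703 × 1/4 = 675.75
χ² = Σ (O − E)² / E
  black-coated: (2002 − 2027.25)² / 2027.25 = 0.3145
  white-coated: (701 − 675.75)² / 675.75 = 0.9435
χ² = 0.3145 + 0.9435 = 1.258

1.258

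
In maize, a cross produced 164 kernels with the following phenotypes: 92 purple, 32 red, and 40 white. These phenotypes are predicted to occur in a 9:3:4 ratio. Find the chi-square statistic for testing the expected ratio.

0.076

The 9:3:4 ratio has 16 parts, so with N = 164 the expected counts are:
  purple: 164 × 9/16 = 92.25
  red: 164 × 3/16 = 30.75
  white: 164 × 4/16 = 41
χ² = Σ (O − E)² / E
  purple: (92 − 92.25)² / 92.25 = 0.0007
  red: (32 − 30.75)² / 30.75 = 0.0508
  white: (40 − 41)² / 41 = 0.0244
χ² = 0.0007 + 0.0508 + 0.0244 = 0.0759 ≈ 0.076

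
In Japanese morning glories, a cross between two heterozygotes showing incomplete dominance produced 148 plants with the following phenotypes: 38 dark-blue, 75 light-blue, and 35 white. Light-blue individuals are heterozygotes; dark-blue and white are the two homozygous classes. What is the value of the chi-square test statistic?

With incomplete dominance, a heterozygote × heterozygote cross gives a 1:2:1 phenotypic ratio.
Under the 1:2:1 hypothesis (Σ ratio = 4, N = 148):
  dark-blue: 148 × 1/4 = 37
  light-blue: 148 × 2/4 = 74
  white: 148 × 1/4 = 37
χ² = Σ (O − E)² / E
  dark-blue: (38 − 37)² / 37 = 0.0270
  light-blue: (75 − 74)² / 74 = 0.0135
  white: (35 − 37)² / 37 = 0.1081
χ² = 0.0270 + 0.0135 + 0.1081 = 0.1486 ≈ 0.149

0.149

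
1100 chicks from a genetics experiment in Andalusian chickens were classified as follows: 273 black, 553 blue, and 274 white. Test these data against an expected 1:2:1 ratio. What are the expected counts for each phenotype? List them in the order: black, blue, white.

275, 550, 275

Expected counts for N = 1100 under a 1:2:1 ratio (total parts = 4):
  black: 1100 × 1/4 = 275
  blue: 1100 × 2/4 = 550
  white: 1100 × 1/4 = 275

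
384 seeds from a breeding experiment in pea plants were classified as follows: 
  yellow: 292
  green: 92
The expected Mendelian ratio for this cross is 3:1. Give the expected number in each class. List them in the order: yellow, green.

288, 96

Expected counts for N = 384 under a 3:1 ratio (total parts = 4):
  yellow: 384 × 3/4 = 288
  green: 384 × 1/4 = 96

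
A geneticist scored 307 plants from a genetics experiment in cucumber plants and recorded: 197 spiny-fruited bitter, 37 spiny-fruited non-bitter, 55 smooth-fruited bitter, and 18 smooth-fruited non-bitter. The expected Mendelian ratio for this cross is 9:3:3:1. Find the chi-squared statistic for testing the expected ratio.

Expected counts for N = 307 under a 9:3:3:1 ratio (total parts = 16):
  spiny-fruited bitter: 307 × 9/16 = 172.6875
  spiny-fruited non-bitter: 307 × 3/16 = 57.5625
  smooth-fruited bitter: 307 × 3/16 = 57.5625
  smooth-fruited non-bitter: 307 × 1/16 = 19.1875
χ² = Σ (O − E)² / E
  spiny-fruited bitter: (197 − 172.6875)² / 172.6875 = 3.4229
  spiny-fruited non-bitter: (37 − 57.5625)² / 57.5625 = 7.3453
  smooth-fruited bitter: (55 − 57.5625)² / 57.5625 = 0.1141
  smooth-fruited non-bitter: (18 − 19.1875)² / 19.1875 = 0.0735
χ² = 3.4229 + 7.3453 + 0.1141 + 0.0735 = 10.9558 ≈ 10.956

10.956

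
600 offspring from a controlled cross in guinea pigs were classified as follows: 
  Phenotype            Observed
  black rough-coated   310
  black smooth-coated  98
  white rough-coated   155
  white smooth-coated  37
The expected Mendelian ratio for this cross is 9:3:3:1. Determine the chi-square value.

20.172

Expected counts for N = 600 under a 9:3:3:1 ratio (total parts = 16):
  black rough-coated: 600 × 9/16 = 337.5
  black smooth-coated: 600 × 3/16 = 112.5
  white rough-coated: 600 × 3/16 = 112.5
  white smooth-coated: 600 × 1/16 = 37.5
χ² = Σ (O − E)² / E
  black rough-coated: (310 − 337.5)² / 337.5 = 2.2407
  black smooth-coated: (98 − 112.5)² / 112.5 = 1.8689
  white rough-coated: (155 − 112.5)² / 112.5 = 16.0556
  white smooth-coated: (37 − 37.5)² / 37.5 = 0.0067
χ² = 2.2407 + 1.8689 + 16.0556 + 0.0067 = 20.1719 ≈ 20.172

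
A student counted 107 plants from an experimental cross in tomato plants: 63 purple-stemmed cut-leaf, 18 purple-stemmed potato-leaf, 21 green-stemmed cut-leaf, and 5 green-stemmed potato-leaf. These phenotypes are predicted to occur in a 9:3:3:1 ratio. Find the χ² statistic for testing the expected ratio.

0.813

Expected counts for N = 107 under a 9:3:3:1 ratio (total parts = 16):
  purple-stemmed cut-leaf: 107 × 9/16 = 60.1875
  purple-stemmed potato-leaf: 107 × 3/16 = 20.0625
  green-stemmed cut-leaf: 107 × 3/16 = 20.0625
  green-stemmed potato-leaf: 107 × 1/16 = 6.6875
χ² = Σ (O − E)² / E
  purple-stemmed cut-leaf: (63 − 60.1875)² / 60.1875 = 0.1314
  purple-stemmed potato-leaf: (18 − 20.0625)² / 20.0625 = 0.2120
  green-stemmed cut-leaf: (21 − 20.0625)² / 20.0625 = 0.0438
  green-stemmed potato-leaf: (5 − 6.6875)² / 6.6875 = 0.4258
χ² = 0.1314 + 0.2120 + 0.0438 + 0.4258 = 0.813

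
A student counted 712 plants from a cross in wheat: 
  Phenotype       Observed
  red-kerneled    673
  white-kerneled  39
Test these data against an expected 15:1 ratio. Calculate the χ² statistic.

The 15:1 ratio has 16 parts, so with N = 712 the expected counts are:
  red-kerneled: 712 × 15/16 = 667.5
  white-kerneled: 712 × 1/16 = 44.5
χ² = Σ (O − E)² / E
  red-kerneled: (673 − 667.5)² / 667.5 = 0.0453
  white-kerneled: (39 − 44.5)² / 44.5 = 0.6798
χ² = 0.0453 + 0.6798 = 0.7251 ≈ 0.725

0.725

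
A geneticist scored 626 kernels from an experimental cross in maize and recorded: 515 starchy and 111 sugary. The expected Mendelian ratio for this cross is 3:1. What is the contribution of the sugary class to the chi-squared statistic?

13.228

Total ratio parts = 4. Expected numbers out of 626:
  starchy: 626 × 3/4 = 469.5
  sugary: 626 × 1/4 = 156.5
Contribution of sugary: (111 − 156.5)² / 156.5 = 13.2284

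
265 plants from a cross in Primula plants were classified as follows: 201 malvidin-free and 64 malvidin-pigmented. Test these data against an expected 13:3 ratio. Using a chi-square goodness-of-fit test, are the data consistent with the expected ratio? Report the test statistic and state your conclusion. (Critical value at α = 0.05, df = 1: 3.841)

Expected counts for N = 265 under a 13:3 ratio (total parts = 16):
  malvidin-free: 265 × 13/16 = 215.3125
  malvidin-pigmented: 265 × 3/16 = 49.6875
χ² = Σ (O − E)² / E
  malvidin-free: (201 − 215.3125)² / 215.3125 = 0.9514
  malvidin-pigmented: (64 − 49.6875)² / 49.6875 = 4.1227
χ² = 0.9514 + 4.1227 = 5.0741 ≈ 5.074
Degrees of freedom = 2 − 1 = 1; critical value at α = 0.05 is 3.841.
Since 5.074 > 3.841, we reject the null hypothesis — the data do not fit the 13:3 ratio.

5.074; not consistent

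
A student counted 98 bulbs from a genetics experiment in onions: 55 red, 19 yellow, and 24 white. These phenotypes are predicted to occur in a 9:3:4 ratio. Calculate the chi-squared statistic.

Total ratio parts = 16. Expected numbers out of 98:
  red: 98 × 9/16 = 55.125
  yellow: 98 × 3/16 = 18.375
  white: 98 × 4/16 = 24.5
χ² = Σ (O − E)² / E
  red: (55 − 55.125)² / 55.125 = 0.0003
  yellow: (19 − 18.375)² / 18.375 = 0.0213
  white: (24 − 24.5)² / 24.5 = 0.0102
χ² = 0.0003 + 0.0213 + 0.0102 = 0.0318 ≈ 0.032

0.032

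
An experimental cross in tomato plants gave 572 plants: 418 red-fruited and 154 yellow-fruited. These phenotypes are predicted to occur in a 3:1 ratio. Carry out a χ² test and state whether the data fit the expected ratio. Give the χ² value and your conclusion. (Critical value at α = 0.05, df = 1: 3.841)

Total ratio parts = 4. Expected numbers out of 572:
  red-fruited: 572 × 3/4 = 429
  yellow-fruited: 572 × 1/4 = 143
χ² = Σ (O − E)² / E
  red-fruited: (418 − 429)² / 429 = 0.2821
  yellow-fruited: (154 − 143)² / 143 = 0.8462
χ² = 0.2821 + 0.8462 = 1.1283 ≈ 1.128
Degrees of freedom = 2 − 1 = 1; critical value at α = 0.05 is 3.841.
Since 1.128 < 3.841, we fail to reject the null hypothesis — the data are consistent with the 3:1 ratio.

1.128; consistent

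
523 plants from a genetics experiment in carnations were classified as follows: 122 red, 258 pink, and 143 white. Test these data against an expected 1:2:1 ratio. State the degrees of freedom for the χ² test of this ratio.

2

A goodness-of-fit test with 3 phenotype classes has df = 3 − 1 = 2.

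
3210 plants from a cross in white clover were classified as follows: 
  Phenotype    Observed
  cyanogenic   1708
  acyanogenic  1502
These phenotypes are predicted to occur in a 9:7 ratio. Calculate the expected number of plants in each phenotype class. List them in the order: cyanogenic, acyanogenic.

Under the 9:7 hypothesis (Σ ratio = 16, N = 3210):
  cyanogenic: 3210 × 9/16 = 1805.625
  acyanogenic: 3210 × 7/16 = 1404.375

1805.625, 1404.375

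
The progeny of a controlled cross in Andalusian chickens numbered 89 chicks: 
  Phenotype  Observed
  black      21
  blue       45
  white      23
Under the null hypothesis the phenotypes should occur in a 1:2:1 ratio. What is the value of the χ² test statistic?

0.101

Expected counts for N = 89 under a 1:2:1 ratio (total parts = 4):
  black: 89 × 1/4 = 22.25
  blue: 89 × 2/4 = 44.5
  white: 89 × 1/4 = 22.25
χ² = Σ (O − E)² / E
  black: (21 − 22.25)² / 22.25 = 0.0702
  blue: (45 − 44.5)² / 44.5 = 0.0056
  white: (23 − 22.25)² / 22.25 = 0.0253
χ² = 0.0702 + 0.0056 + 0.0253 = 0.1011 ≈ 0.101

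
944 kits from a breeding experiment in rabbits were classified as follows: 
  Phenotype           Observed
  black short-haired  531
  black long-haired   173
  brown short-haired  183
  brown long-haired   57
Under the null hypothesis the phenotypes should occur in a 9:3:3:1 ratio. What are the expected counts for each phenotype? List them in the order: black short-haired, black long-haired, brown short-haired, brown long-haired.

Under the 9:3:3:1 hypothesis (Σ ratio = 16, N = 944):
  black short-haired: 944 × 9/16 = 531
  black long-haired: 944 × 3/16 = 177
  brown short-haired: 944 × 3/16 = 177
  brown long-haired: 944 × 1/16 = 59

531, 177, 177, 59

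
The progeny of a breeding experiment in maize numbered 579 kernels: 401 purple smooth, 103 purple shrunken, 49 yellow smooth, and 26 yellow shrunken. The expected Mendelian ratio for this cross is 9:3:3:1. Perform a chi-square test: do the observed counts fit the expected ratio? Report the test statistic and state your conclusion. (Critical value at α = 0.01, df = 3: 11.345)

Total ratio parts = 16. Expected numbers out of 579:
  purple smooth: 579 × 9/16 = 325.6875
  purple shrunken: 579 × 3/16 = 108.5625
  yellow smooth: 579 × 3/16 = 108.5625
  yellow shrunken: 579 × 1/16 = 36.1875
χ² = Σ (O − E)² / E
  purple smooth: (401 − 325.6875)² / 325.6875 = 17.4154
  purple shrunken: (103 − 108.5625)² / 108.5625 = 0.2850
  yellow smooth: (49 − 108.5625)² / 108.5625 = 32.6788
  yellow shrunken: (26 − 36.1875)² / 36.1875 = 2.8680
χ² = 17.4154 + 0.2850 + 32.6788 + 2.8680 = 53.2472 ≈ 53.247
Degrees of freedom = 4 − 1 = 3; critical value at α = 0.01 is 11.345.
Since 53.247 > 11.345, we reject the null hypothesis — the data do not fit the 9:3:3:1 ratio.

53.247; not consistent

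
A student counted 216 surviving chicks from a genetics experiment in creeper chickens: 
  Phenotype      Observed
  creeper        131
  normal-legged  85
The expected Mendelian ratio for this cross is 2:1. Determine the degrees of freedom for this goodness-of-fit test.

A goodness-of-fit test with 2 phenotype classes has df = 2 − 1 = 1.

1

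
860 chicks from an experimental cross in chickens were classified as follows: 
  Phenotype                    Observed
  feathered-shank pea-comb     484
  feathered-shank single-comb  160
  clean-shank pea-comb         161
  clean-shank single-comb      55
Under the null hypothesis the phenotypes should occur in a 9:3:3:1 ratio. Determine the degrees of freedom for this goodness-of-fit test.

A goodness-of-fit test with 4 phenotype classes has df = 4 − 1 = 3.

3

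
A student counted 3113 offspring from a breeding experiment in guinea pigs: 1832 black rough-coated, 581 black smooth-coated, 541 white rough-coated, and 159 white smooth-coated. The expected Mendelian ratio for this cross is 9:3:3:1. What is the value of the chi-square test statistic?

Under the 9:3:3:1 hypothesis (Σ ratio = 16, N = 3113):
  black rough-coated: 3113 × 9/16 = 1751.0625
  black smooth-coated: 3113 × 3/16 = 583.6875
  white rough-coated: 3113 × 3/16 = 583.6875
  white smooth-coated: 3113 × 1/16 = 194.5625
χ² = Σ (O − E)² / E
  black rough-coated: (1832 − 1751.0625)² / 1751.0625 = 3.7411
  black smooth-coated: (581 − 583.6875)² / 583.6875 = 0.0124
  white rough-coated: (541 − 583.6875)² / 583.6875 = 3.1219
  white smooth-coated: (159 − 194.5625)² / 194.5625 = 6.5002
χ² = 3.7411 + 0.0124 + 3.1219 + 6.5002 = 13.3756 ≈ 13.376

13.376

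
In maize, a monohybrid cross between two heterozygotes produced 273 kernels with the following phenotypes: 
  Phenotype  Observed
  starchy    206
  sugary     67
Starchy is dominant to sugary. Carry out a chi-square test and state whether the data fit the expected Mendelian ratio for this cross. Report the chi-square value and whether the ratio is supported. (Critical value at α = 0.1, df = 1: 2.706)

For a monohybrid cross between heterozygotes with complete dominance, the expected phenotypic ratio is 3:1.
Under the 3:1 hypothesis (Σ ratio = 4, N = 273):
  starchy: 273 × 3/4 = 204.75
  sugary: 273 × 1/4 = 68.25
χ² = Σ (O − E)² / E
  starchy: (206 − 204.75)² / 204.75 = 0.0076
  sugary: (67 − 68.25)² / 68.25 = 0.0229
χ² = 0.0076 + 0.0229 = 0.0305 ≈ 0.031
Degrees of freedom = 2 − 1 = 1; critical value at α = 0.1 is 2.706.
Since 0.031 < 2.706, we fail to reject the null hypothesis — the data are consistent with the 3:1 ratio.

0.031; consistent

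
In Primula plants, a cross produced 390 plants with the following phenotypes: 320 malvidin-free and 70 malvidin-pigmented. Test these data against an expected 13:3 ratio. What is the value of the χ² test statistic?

0.164

Total ratio parts = 16. Expected numbers out of 390:
  malvidin-free: 390 × 13/16 = 316.875
  malvidin-pigmented: 390 × 3/16 = 73.125
χ² = Σ (O − E)² / E
  malvidin-free: (320 − 316.875)² / 316.875 = 0.0308
  malvidin-pigmented: (70 − 73.125)² / 73.125 = 0.1335
χ² = 0.0308 + 0.1335 = 0.1643 ≈ 0.164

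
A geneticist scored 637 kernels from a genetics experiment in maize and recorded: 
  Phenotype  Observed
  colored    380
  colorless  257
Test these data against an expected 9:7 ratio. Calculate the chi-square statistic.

3.000

Under the 9:7 hypothesis (Σ ratio = 16, N = 637):
  colored: 637 × 9/16 = 358.3125
  colorless: 637 × 7/16 = 278.6875
χ² = Σ (O − E)² / E
  colored: (380 − 358.3125)² / 358.3125 = 1.3127
  colorless: (257 − 278.6875)² / 278.6875 = 1.6877
χ² = 1.3127 + 1.6877 = 3.0004 ≈ 3.000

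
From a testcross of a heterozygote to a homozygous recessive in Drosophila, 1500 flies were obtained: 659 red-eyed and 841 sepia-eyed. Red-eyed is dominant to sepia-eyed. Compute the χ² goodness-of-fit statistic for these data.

A testcross of a heterozygote (Aa × aa) gives a 1:1 phenotypic ratio.
The 1:1 ratio has 2 parts, so with N = 1500 the expected counts are:
  red-eyed: 1500 × 1/2 = 750
  sepia-eyed: 1500 × 1/2 = 750
χ² = Σ (O − E)² / E
  red-eyed: (659 − 750)² / 750 = 11.0413
  sepia-eyed: (841 − 750)² / 750 = 11.0413
χ² = 11.0413 + 11.0413 = 22.0826 ≈ 22.083

22.083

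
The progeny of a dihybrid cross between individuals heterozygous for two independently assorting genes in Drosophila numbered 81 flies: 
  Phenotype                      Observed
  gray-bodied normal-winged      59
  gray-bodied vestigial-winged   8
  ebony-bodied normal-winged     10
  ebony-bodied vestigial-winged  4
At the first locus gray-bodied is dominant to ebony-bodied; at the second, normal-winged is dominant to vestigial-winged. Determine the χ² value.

A dihybrid F₂ with independent assortment and complete dominance at both loci gives a 9:3:3:1 phenotypic ratio.
The 9:3:3:1 ratio has 16 parts, so with N = 81 the expected counts are:
  gray-bodied normal-winged: 81 × 9/16 = 45.5625
  gray-bodied vestigial-winged: 81 × 3/16 = 15.1875
  ebony-bodied normal-winged: 81 × 3/16 = 15.1875
  ebony-bodied vestigial-winged: 81 × 1/16 = 5.0625
χ² = Σ (O − E)² / E
  gray-bodied normal-winged: (59 − 45.5625)² / 45.5625 = 3.9630
  gray-bodied vestigial-winged: (8 − 15.1875)² / 15.1875 = 3.4015
  ebony-bodied normal-winged: (10 − 15.1875)² / 15.1875 = 1.7719
  ebony-bodied vestigial-winged: (4 − 5.0625)² / 5.0625 = 0.2230
χ² = 3.9630 + 3.4015 + 1.7719 + 0.2230 = 9.3594 ≈ 9.359

9.359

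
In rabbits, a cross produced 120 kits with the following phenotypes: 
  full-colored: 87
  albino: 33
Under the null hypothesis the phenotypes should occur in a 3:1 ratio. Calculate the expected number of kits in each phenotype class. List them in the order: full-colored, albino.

90, 30

Total ratio parts = 4. Expected numbers out of 120:
  full-colored: 120 × 3/4 = 90
  albino: 120 × 1/4 = 30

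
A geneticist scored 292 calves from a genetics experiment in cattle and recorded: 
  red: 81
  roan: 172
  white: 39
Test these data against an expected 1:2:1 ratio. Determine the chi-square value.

Expected counts for N = 292 under a 1:2:1 ratio (total parts = 4):
  red: 292 × 1/4 = 73
  roan: 292 × 2/4 = 146
  white: 292 × 1/4 = 73
χ² = Σ (O − E)² / E
  red: (81 − 73)² / 73 = 0.8767
  roan: (172 − 146)² / 146 = 4.6301
  white: (39 − 73)² / 73 = 15.8356
χ² = 0.8767 + 4.6301 + 15.8356 = 21.3424 ≈ 21.342

21.342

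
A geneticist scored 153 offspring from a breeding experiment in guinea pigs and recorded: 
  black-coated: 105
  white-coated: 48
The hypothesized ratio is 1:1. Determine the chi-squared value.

21.235

Total ratio parts = 2. Expected numbers out of 153:
  black-coated: 153 × 1/2 = 76.5
  white-coated: 153 × 1/2 = 76.5
χ² = Σ (O − E)² / E
  black-coated: (105 − 76.5)² / 76.5 = 10.6176
  white-coated: (48 − 76.5)² / 76.5 = 10.6176
χ² = 10.6176 + 10.6176 = 21.2352 ≈ 21.235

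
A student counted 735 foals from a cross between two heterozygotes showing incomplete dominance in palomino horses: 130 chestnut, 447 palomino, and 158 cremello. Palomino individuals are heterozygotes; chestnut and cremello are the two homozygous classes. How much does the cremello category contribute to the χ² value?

3.609

With incomplete dominance, a heterozygote × heterozygote cross gives a 1:2:1 phenotypic ratio.
Under the 1:2:1 hypothesis (Σ ratio = 4, N = 735):
  chestnut: 735 × 1/4 = 183.75
  palomino: 735 × 2/4 = 367.5
  cremello: 735 × 1/4 = 183.75
Contribution of cremello: (158 − 183.75)² / 183.75 = 3.6085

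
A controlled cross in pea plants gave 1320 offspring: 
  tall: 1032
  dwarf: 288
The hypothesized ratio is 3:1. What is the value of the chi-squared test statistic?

7.127

Expected counts for N = 1320 under a 3:1 ratio (total parts = 4):
  tall: 1320 × 3/4 = 990
  dwarf: 1320 × 1/4 = 330
χ² = Σ (O − E)² / E
  tall: (1032 − 990)² / 990 = 1.7818
  dwarf: (288 − 330)² / 330 = 5.3455
χ² = 1.7818 + 5.3455 = 7.1273 ≈ 7.127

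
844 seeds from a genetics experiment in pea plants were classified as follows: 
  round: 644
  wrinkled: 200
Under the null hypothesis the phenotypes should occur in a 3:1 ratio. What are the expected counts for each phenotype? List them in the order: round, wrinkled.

633, 211

Total ratio parts = 4. Expected numbers out of 844:
  round: 844 × 3/4 = 633
  wrinkled: 844 × 1/4 = 211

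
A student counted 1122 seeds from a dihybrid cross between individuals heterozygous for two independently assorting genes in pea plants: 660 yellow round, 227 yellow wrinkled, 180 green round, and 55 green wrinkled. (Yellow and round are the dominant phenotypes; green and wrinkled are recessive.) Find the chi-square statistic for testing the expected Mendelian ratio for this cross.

10.283

A dihybrid F₂ with independent assortment and complete dominance at both loci gives a 9:3:3:1 phenotypic ratio.
Expected counts for N = 1122 under a 9:3:3:1 ratio (total parts = 16):
  yellow round: 1122 × 9/16 = 631.125
  yellow wrinkled: 1122 × 3/16 = 210.375
  green round: 1122 × 3/16 = 210.375
  green wrinkled: 1122 × 1/16 = 70.125
χ² = Σ (O − E)² / E
  yellow round: (660 − 631.125)² / 631.125 = 1.3211
  yellow wrinkled: (227 − 210.375)² / 210.375 = 1.3138
  green round: (180 − 210.375)² / 210.375 = 4.3857
  green wrinkled: (55 − 70.125)² / 70.125 = 3.2623
χ² = 1.3211 + 1.3138 + 4.3857 + 3.2623 = 10.2829 ≈ 10.283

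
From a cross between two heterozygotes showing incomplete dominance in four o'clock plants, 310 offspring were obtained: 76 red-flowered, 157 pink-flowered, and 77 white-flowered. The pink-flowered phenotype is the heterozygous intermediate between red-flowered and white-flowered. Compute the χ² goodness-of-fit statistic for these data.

0.058

With incomplete dominance, a heterozygote × heterozygote cross gives a 1:2:1 phenotypic ratio.
Expected counts for N = 310 under a 1:2:1 ratio (total parts = 4):
  red-flowered: 310 × 1/4 = 77.5
  pink-flowered: 310 × 2/4 = 155
  white-flowered: 310 × 1/4 = 77.5
χ² = Σ (O − E)² / E
  red-flowered: (76 − 77.5)² / 77.5 = 0.0290
  pink-flowered: (157 − 155)² / 155 = 0.0258
  white-flowered: (77 − 77.5)² / 77.5 = 0.0032
χ² = 0.0290 + 0.0258 + 0.0032 = 0.058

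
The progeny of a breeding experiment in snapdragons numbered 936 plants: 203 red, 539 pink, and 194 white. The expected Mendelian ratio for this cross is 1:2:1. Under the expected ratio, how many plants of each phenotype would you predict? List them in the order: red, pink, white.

Total ratio parts = 4. Expected numbers out of 936:
  red: 936 × 1/4 = 234
  pink: 936 × 2/4 = 468
  white: 936 × 1/4 = 234

234, 468, 234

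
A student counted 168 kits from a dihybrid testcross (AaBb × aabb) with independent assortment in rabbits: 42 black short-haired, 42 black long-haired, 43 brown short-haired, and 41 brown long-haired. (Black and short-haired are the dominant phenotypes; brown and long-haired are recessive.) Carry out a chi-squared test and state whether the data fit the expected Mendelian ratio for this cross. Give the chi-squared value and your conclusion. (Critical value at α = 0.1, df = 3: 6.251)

A dihybrid testcross with independent assortment gives a 1:1:1:1 ratio.
Under the 1:1:1:1 hypothesis (Σ ratio = 4, N = 168):
  black short-haired: 168 × 1/4 = 42
  black long-haired: 168 × 1/4 = 42
  brown short-haired: 168 × 1/4 = 42
  brown long-haired: 168 × 1/4 = 42
χ² = Σ (O − E)² / E
  black short-haired: (42 − 42)² / 42 = 0.0000
  black long-haired: (42 − 42)² / 42 = 0.0000
  brown short-haired: (43 − 42)² / 42 = 0.0238
  brown long-haired: (41 − 42)² / 42 = 0.0238
χ² = 0.0000 + 0.0000 + 0.0238 + 0.0238 = 0.0476 ≈ 0.048
Degrees of freedom = 4 − 1 = 3; critical value at α = 0.1 is 6.251.
Since 0.048 < 6.251, we fail to reject the null hypothesis — the data are consistent with the 1:1:1:1 ratio.

0.048; consistent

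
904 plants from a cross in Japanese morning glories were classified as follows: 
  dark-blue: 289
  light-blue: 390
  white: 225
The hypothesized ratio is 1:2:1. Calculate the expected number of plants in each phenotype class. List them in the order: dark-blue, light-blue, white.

The 1:2:1 ratio has 4 parts, so with N = 904 the expected counts are:
  dark-blue: 904 × 1/4 = 226
  light-blue: 904 × 2/4 = 452
  white: 904 × 1/4 = 226

226, 452, 226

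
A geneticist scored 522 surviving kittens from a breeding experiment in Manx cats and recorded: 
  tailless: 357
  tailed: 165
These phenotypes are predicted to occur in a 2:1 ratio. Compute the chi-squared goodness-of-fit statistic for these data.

0.698

The 2:1 ratio has 3 parts, so with N = 522 the expected counts are:
  tailless: 522 × 2/3 = 348
  tailed: 522 × 1/3 = 174
χ² = Σ (O − E)² / E
  tailless: (357 − 348)² / 348 = 0.2328
  tailed: (165 − 174)² / 174 = 0.4655
χ² = 0.2328 + 0.4655 = 0.6983 ≈ 0.698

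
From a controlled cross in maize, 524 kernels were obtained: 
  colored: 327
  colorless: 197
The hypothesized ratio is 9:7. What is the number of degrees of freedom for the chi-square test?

1

A goodness-of-fit test with 2 phenotype classes has df = 2 − 1 = 1.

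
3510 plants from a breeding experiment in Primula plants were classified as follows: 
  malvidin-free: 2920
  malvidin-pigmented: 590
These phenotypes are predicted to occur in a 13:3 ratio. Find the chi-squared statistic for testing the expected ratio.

8.679

The 13:3 ratio has 16 parts, so with N = 3510 the expected counts are:
  malvidin-free: 3510 × 13/16 = 2851.875
  malvidin-pigmented: 3510 × 3/16 = 658.125
χ² = Σ (O − E)² / E
  malvidin-free: (2920 − 2851.875)² / 2851.875 = 1.6274
  malvidin-pigmented: (590 − 658.125)² / 658.125 = 7.0519
χ² = 1.6274 + 7.0519 = 8.6793 ≈ 8.679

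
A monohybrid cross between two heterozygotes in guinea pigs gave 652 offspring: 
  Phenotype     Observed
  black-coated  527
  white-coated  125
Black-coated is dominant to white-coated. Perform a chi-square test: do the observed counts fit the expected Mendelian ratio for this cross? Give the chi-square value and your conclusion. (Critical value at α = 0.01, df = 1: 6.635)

11.812; not consistent

For a monohybrid cross between heterozygotes with complete dominance, the expected phenotypic ratio is 3:1.
Expected counts for N = 652 under a 3:1 ratio (total parts = 4):
  black-coated: 652 × 3/4 = 489
  white-coated: 652 × 1/4 = 163
χ² = Σ (O − E)² / E
  black-coated: (527 − 489)² / 489 = 2.9530
  white-coated: (125 − 163)² / 163 = 8.8589
χ² = 2.9530 + 8.8589 = 11.8119 ≈ 11.812
Degrees of freedom = 2 − 1 = 1; critical value at α = 0.01 is 6.635.
Since 11.812 > 6.635, we reject the null hypothesis — the data do not fit the 3:1 ratio.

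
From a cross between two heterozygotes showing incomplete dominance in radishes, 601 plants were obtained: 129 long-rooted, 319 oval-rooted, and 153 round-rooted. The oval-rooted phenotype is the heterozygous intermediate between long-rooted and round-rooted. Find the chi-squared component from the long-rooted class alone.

With incomplete dominance, a heterozygote × heterozygote cross gives a 1:2:1 phenotypic ratio.
Total ratio parts = 4. Expected numbers out of 601:
  long-rooted: 601 × 1/4 = 150.25
  oval-rooted: 601 × 2/4 = 300.5
  round-rooted: 601 × 1/4 = 150.25
Contribution of long-rooted: (129 − 150.25)² / 150.25 = 3.0054

3.005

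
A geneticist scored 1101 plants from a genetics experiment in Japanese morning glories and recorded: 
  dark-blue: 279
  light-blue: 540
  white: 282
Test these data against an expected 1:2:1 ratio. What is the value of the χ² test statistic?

0.417

The 1:2:1 ratio has 4 parts, so with N = 1101 the expected counts are:
  dark-blue: 1101 × 1/4 = 275.25
  light-blue: 1101 × 2/4 = 550.5
  white: 1101 × 1/4 = 275.25
χ² = Σ (O − E)² / E
  dark-blue: (279 − 275.25)² / 275.25 = 0.0511
  light-blue: (540 − 550.5)² / 550.5 = 0.2003
  white: (282 − 275.25)² / 275.25 = 0.1655
χ² = 0.0511 + 0.2003 + 0.1655 = 0.4169 ≈ 0.417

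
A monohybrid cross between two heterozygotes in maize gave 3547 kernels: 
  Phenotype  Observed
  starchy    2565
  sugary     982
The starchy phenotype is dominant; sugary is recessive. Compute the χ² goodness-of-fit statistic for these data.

For a monohybrid cross between heterozygotes with complete dominance, the expected phenotypic ratio is 3:1.
Expected counts for N = 3547 under a 3:1 ratio (total parts = 4):
  starchy: 3547 × 3/4 = 2660.25
  sugary: 3547 × 1/4 = 886.75
χ² = Σ (O − E)² / E
  starchy: (2565 − 2660.25)² / 2660.25 = 3.4104
  sugary: (982 − 886.75)² / 886.75 = 10.2313
χ² = 3.4104 + 10.2313 = 13.6417 ≈ 13.642

13.642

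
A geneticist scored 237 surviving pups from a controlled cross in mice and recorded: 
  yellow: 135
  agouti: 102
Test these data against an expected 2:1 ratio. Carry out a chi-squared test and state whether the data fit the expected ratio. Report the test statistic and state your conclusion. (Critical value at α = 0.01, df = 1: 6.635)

10.044; not consistent

Total ratio parts = 3. Expected numbers out of 237:
  yellow: 237 × 2/3 = 158
  agouti: 237 × 1/3 = 79
χ² = Σ (O − E)² / E
  yellow: (135 − 158)² / 158 = 3.3481
  agouti: (102 − 79)² / 79 = 6.6962
χ² = 3.3481 + 6.6962 = 10.0443 ≈ 10.044
Degrees of freedom = 2 − 1 = 1; critical value at α = 0.01 is 6.635.
Since 10.044 > 6.635, we reject the null hypothesis — the data do not fit the 2:1 ratio.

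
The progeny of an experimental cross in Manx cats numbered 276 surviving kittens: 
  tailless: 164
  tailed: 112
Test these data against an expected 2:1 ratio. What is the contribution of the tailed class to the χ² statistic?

Under the 2:1 hypothesis (Σ ratio = 3, N = 276):
  tailless: 276 × 2/3 = 184
  tailed: 276 × 1/3 = 92
Contribution of tailed: (112 − 92)² / 92 = 4.3478

4.348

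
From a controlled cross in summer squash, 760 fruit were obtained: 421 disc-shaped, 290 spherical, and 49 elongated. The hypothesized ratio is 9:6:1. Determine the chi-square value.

0.234

Under the 9:6:1 hypothesis (Σ ratio = 16, N = 760):
  disc-shaped: 760 × 9/16 = 427.5
  spherical: 760 × 6/16 = 285
  elongated: 760 × 1/16 = 47.5
χ² = Σ (O − E)² / E
  disc-shaped: (421 − 427.5)² / 427.5 = 0.0988
  spherical: (290 − 285)² / 285 = 0.0877
  elongated: (49 − 47.5)² / 47.5 = 0.0474
χ² = 0.0988 + 0.0877 + 0.0474 = 0.2339 ≈ 0.234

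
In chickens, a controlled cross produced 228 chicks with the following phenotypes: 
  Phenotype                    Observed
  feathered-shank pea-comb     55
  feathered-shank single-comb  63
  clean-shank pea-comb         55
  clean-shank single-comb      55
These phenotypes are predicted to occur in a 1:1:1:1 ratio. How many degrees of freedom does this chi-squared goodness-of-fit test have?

3

A goodness-of-fit test with 4 phenotype classes has df = 4 − 1 = 3.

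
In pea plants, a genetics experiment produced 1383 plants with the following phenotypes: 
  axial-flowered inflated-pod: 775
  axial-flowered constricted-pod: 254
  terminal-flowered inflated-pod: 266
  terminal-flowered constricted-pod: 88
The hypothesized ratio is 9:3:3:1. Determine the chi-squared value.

The 9:3:3:1 ratio has 16 parts, so with N = 1383 the expected counts are:
  axial-flowered inflated-pod: 1383 × 9/16 = 777.9375
  axial-flowered constricted-pod: 1383 × 3/16 = 259.3125
  terminal-flowered inflated-pod: 1383 × 3/16 = 259.3125
  terminal-flowered constricted-pod: 1383 × 1/16 = 86.4375
χ² = Σ (O − E)² / E
  axial-flowered inflated-pod: (775 − 777.9375)² / 777.9375 = 0.0111
  axial-flowered constricted-pod: (254 − 259.3125)² / 259.3125 = 0.1088
  terminal-flowered inflated-pod: (266 − 259.3125)² / 259.3125 = 0.1725
  terminal-flowered constricted-pod: (88 − 86.4375)² / 86.4375 = 0.0282
χ² = 0.0111 + 0.1088 + 0.1725 + 0.0282 = 0.3206 ≈ 0.321

0.321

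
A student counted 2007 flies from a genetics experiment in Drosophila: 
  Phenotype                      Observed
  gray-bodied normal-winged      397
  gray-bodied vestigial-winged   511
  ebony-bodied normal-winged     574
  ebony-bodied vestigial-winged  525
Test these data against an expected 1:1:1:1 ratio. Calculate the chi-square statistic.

The 1:1:1:1 ratio has 4 parts, so with N = 2007 the expected counts are:
  gray-bodied normal-winged: 2007 × 1/4 = 501.75
  gray-bodied vestigial-winged: 2007 × 1/4 = 501.75
  ebony-bodied normal-winged: 2007 × 1/4 = 501.75
  ebony-bodied vestigial-winged: 2007 × 1/4 = 501.75
χ² = Σ (O − E)² / E
  gray-bodied normal-winged: (397 − 501.75)² / 501.75 = 21.8686
  gray-bodied vestigial-winged: (511 − 501.75)² / 501.75 = 0.1705
  ebony-bodied normal-winged: (574 − 501.75)² / 501.75 = 10.4037
  ebony-bodied vestigial-winged: (525 − 501.75)² / 501.75 = 1.0774
χ² = 21.8686 + 0.1705 + 10.4037 + 1.0774 = 33.5202 ≈ 33.520

33.520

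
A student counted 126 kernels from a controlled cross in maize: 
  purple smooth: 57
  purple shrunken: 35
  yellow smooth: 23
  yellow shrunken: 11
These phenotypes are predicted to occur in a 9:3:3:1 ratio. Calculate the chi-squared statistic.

The 9:3:3:1 ratio has 16 parts, so with N = 126 the expected counts are:
  purple smooth: 126 × 9/16 = 70.875
  purple shrunken: 126 × 3/16 = 23.625
  yellow smooth: 126 × 3/16 = 23.625
  yellow shrunken: 126 × 1/16 = 7.875
χ² = Σ (O − E)² / E
  purple smooth: (57 − 70.875)² / 70.875 = 2.7163
  purple shrunken: (35 − 23.625)² / 23.625 = 5.4769
  yellow smooth: (23 − 23.625)² / 23.625 = 0.0165
  yellow shrunken: (11 − 7.875)² / 7.875 = 1.2401
χ² = 2.7163 + 5.4769 + 0.0165 + 1.2401 = 9.4498 ≈ 9.450

9.450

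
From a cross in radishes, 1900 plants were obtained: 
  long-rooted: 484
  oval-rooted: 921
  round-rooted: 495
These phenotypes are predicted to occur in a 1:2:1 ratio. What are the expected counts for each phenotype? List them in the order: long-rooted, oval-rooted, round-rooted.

Total ratio parts = 4. Expected numbers out of 1900:
  long-rooted: 1900 × 1/4 = 475
  oval-rooted: 1900 × 2/4 = 950
  round-rooted: 1900 × 1/4 = 475

475, 950, 475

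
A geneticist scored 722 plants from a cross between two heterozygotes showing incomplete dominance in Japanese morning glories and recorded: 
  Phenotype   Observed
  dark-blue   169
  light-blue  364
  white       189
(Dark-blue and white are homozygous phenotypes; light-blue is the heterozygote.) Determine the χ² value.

With incomplete dominance, a heterozygote × heterozygote cross gives a 1:2:1 phenotypic ratio.
Total ratio parts = 4. Expected numbers out of 722:
  dark-blue: 722 × 1/4 = 180.5
  light-blue: 722 × 2/4 = 361
  white: 722 × 1/4 = 180.5
χ² = Σ (O − E)² / E
  dark-blue: (169 − 180.5)² / 180.5 = 0.7327
  light-blue: (364 − 361)² / 361 = 0.0249
  white: (189 − 180.5)² / 180.5 = 0.4003
χ² = 0.7327 + 0.0249 + 0.4003 = 1.1579 ≈ 1.158

1.158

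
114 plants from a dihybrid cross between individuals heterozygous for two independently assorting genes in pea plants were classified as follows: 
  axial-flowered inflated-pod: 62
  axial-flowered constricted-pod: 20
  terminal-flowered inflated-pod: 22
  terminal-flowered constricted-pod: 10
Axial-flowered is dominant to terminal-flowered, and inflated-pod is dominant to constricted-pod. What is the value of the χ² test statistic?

1.337

A dihybrid F₂ with independent assortment and complete dominance at both loci gives a 9:3:3:1 phenotypic ratio.
Under the 9:3:3:1 hypothesis (Σ ratio = 16, N = 114):
  axial-flowered inflated-pod: 114 × 9/16 = 64.125
  axial-flowered constricted-pod: 114 × 3/16 = 21.375
  terminal-flowered inflated-pod: 114 × 3/16 = 21.375
  terminal-flowered constricted-pod: 114 × 1/16 = 7.125
χ² = Σ (O − E)² / E
  axial-flowered inflated-pod: (62 − 64.125)² / 64.125 = 0.0704
  axial-flowered constricted-pod: (20 − 21.375)² / 21.375 = 0.0885
  terminal-flowered inflated-pod: (22 − 21.375)² / 21.375 = 0.0183
  terminal-flowered constricted-pod: (10 − 7.125)² / 7.125 = 1.1601
χ² = 0.0704 + 0.0885 + 0.0183 + 1.1601 = 1.3373 ≈ 1.337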